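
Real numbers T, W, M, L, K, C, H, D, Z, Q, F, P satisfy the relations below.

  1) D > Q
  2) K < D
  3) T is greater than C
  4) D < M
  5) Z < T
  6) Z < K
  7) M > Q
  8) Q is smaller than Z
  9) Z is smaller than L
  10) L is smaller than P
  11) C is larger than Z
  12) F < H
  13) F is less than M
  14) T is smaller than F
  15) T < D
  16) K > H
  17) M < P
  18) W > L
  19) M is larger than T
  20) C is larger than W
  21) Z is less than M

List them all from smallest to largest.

Nothing is placed below Q, so it is least; from there Q < Z; Z < L; L < W; W < C; C < T; T < F; F < H; H < K; K < D; D < M; M < P, each given directly.

Q < Z < L < W < C < T < F < H < K < D < M < P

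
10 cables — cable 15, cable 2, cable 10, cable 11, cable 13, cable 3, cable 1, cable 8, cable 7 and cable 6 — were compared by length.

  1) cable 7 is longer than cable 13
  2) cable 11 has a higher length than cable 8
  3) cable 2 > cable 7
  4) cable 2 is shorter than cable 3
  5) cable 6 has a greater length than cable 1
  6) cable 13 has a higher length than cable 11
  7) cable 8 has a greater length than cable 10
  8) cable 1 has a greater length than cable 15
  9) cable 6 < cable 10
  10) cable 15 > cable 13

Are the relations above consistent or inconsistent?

Chaining the given relations yields cable 15 < cable 1 < cable 6 < cable 10 < cable 8 < cable 11 < cable 13, so cable 15 < cable 13. But one relation states cable 13 < cable 15. These cannot both hold.

inconsistent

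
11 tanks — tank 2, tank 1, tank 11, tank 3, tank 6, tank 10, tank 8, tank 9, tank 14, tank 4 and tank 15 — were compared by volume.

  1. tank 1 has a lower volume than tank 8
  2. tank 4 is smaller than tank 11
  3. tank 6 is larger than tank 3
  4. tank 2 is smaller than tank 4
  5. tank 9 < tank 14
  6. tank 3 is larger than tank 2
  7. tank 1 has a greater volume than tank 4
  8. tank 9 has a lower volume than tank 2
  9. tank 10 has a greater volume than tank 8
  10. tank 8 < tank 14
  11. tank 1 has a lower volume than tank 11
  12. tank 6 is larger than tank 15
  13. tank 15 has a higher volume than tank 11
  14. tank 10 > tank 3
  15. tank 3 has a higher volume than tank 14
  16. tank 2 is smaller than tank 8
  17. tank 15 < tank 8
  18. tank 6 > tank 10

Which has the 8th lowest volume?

tank 14

Chaining the given pairs: tank 9 < tank 2 < tank 4 < tank 1 < tank 11 < tank 15 < tank 8 < tank 14 < tank 3 < tank 10 < tank 6.
The 8th smallest is tank 14.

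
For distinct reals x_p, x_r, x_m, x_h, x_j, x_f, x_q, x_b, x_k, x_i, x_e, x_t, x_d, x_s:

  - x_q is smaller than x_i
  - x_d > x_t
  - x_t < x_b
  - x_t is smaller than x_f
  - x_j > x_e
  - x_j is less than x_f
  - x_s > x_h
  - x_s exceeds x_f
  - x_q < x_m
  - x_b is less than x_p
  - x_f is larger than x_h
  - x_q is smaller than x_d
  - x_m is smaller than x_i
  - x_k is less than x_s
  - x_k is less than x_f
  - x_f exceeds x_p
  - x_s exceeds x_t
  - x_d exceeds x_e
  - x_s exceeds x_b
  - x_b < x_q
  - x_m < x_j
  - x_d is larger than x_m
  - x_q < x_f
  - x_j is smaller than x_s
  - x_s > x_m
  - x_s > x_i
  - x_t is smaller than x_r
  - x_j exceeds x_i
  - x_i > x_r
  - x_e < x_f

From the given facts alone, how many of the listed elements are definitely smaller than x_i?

The elements the relations force below x_i are x_t, x_b, x_q, x_r, x_m — no chain reaches any other.
That is 5.

5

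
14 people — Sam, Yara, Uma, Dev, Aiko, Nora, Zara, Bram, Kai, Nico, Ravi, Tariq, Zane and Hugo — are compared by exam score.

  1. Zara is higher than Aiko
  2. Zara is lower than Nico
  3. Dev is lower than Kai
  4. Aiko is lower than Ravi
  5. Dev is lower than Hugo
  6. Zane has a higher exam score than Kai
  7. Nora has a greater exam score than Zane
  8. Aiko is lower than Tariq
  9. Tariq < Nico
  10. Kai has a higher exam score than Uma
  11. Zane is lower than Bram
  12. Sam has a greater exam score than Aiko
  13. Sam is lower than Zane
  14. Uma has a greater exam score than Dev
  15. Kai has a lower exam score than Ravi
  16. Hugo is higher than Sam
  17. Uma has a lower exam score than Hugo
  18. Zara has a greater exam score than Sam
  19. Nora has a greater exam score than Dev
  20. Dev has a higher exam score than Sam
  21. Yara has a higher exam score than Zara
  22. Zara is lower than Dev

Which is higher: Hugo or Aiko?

Hugo

Link the given pairs in sequence: Aiko < Sam; Sam < Zara; Zara < Dev; Dev < Uma; Uma < Hugo.
Chaining these gives Aiko < Sam < Zara < Dev < Uma < Hugo.
So Aiko < Hugo; Hugo is the higher of the two.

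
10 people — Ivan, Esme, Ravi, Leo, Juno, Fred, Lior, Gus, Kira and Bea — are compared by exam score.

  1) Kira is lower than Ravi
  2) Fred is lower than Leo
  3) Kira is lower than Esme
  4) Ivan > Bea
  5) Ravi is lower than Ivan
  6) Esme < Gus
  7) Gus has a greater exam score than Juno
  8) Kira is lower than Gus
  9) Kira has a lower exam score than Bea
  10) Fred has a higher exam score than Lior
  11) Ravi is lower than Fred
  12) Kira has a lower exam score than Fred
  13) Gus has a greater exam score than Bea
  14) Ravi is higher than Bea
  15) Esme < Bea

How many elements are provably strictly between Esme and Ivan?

2

The relations place Esme below Ivan. An element lies strictly between them when it is forced above Esme and also forced below Ivan.
Above Esme: {Bea, Ravi, Fred, Gus, Leo}. Below Ivan: {Kira, Bea, Ravi}.
Intersection: {Bea, Ravi} — 2.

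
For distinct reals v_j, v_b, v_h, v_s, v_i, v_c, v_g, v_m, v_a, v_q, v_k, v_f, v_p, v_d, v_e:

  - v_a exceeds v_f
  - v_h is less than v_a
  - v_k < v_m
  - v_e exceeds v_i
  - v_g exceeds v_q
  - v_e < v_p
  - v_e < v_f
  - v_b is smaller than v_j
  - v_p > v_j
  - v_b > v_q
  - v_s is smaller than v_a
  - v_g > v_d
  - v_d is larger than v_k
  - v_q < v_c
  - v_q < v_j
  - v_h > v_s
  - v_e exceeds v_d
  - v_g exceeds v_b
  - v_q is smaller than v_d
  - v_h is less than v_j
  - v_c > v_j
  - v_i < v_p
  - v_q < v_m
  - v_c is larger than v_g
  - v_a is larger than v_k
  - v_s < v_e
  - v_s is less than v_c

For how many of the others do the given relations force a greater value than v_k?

Directly above v_k: v_d, v_m, v_a.
One step further: v_e, v_g (5 so far).
One step further: v_p, v_f, v_c (8 so far).
Nothing else is reachable above v_k; 8 in all.

8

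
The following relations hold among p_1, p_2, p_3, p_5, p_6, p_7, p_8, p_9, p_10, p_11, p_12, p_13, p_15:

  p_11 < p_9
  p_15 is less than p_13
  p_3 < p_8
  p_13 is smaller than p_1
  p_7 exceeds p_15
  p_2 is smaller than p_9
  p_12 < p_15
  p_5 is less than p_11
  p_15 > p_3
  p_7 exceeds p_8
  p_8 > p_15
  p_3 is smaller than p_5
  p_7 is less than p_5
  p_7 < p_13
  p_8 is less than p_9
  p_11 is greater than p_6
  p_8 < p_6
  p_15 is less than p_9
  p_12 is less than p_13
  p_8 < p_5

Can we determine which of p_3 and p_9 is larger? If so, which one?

p_3 < p_15 and p_15 < p_8 give p_3 < p_8.
With p_8 < p_6: p_3 < p_15 < p_8 < p_6.
With p_6 < p_11: p_3 < p_15 < p_8 < p_6 < p_11.
With p_11 < p_9: p_3 < p_15 < p_8 < p_6 < p_11 < p_9.
So p_9 is larger.

p_9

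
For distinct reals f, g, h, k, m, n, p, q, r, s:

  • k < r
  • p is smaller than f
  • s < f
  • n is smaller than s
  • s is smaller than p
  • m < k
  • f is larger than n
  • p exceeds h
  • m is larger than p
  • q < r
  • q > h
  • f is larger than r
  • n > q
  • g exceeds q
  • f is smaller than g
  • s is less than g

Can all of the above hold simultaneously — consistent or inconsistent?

Every relation is compatible with h < q < n < s < p < m < k < r < f < g; the set is consistent.

consistent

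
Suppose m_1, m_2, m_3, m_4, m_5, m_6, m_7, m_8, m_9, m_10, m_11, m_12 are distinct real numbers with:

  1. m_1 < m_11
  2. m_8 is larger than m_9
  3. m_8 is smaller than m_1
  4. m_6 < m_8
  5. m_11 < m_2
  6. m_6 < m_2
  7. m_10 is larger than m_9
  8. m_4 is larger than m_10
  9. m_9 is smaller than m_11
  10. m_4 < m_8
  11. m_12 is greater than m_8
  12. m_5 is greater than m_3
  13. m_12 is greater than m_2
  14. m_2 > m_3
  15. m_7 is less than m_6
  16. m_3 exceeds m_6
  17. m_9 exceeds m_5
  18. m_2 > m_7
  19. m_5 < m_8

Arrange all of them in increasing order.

m_7 < m_6 < m_3 < m_5 < m_9 < m_10 < m_4 < m_8 < m_1 < m_11 < m_2 < m_12

Nothing is placed below m_7, so it is least; from there m_7 < m_6; m_6 < m_3; m_3 < m_5; m_5 < m_9; m_9 < m_10; m_10 < m_4; m_4 < m_8; m_8 < m_1; m_1 < m_11; m_11 < m_2; m_2 < m_12, each given directly.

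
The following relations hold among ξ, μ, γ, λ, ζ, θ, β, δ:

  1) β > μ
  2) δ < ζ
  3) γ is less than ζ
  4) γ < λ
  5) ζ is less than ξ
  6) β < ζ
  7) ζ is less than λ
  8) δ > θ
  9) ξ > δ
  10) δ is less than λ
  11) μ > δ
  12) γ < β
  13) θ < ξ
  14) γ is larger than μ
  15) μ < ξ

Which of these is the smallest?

Chaining upward from θ: directly above it, δ, ξ; then μ, ζ, λ; then γ, β.
That covers every other element, and nothing is given below θ, so θ is the smallest.

θ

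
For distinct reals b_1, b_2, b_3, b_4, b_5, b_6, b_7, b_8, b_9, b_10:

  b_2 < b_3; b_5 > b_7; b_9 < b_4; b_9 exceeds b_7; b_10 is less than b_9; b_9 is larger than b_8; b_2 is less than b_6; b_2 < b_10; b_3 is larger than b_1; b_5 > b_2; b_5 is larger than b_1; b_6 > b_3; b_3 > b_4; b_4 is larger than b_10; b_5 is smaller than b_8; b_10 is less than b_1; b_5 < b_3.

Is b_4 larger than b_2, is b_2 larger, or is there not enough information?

b_2 < b_10 and b_10 < b_1 give b_2 < b_1.
With b_1 < b_5: b_2 < b_10 < b_1 < b_5.
Then b_5 < b_8 extends the chain to b_8.
Then b_8 < b_9 extends the chain to b_9.
With b_9 < b_4: b_2 < b_10 < b_1 < b_5 < b_8 < b_9 < b_4.
So b_4 is larger.

b_4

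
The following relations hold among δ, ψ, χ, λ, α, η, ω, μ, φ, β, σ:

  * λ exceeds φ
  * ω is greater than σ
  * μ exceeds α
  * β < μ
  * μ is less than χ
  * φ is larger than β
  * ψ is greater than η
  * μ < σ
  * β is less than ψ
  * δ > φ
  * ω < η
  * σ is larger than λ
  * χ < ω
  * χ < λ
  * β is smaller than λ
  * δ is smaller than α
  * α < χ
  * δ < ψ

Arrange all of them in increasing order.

β < φ < δ < α < μ < χ < λ < σ < ω < η < ψ

Each adjacent pair is fixed by a given relation: β < φ; φ < δ; δ < α; α < μ; μ < χ; χ < λ; λ < σ; σ < ω; ω < η; η < ψ. Chaining them end to end gives the full order.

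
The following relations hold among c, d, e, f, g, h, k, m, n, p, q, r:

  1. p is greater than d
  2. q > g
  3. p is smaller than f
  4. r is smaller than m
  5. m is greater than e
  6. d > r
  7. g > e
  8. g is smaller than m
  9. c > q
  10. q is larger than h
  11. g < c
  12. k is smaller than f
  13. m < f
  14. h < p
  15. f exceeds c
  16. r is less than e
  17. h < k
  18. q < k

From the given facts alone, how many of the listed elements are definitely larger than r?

From r the given relations immediately reach d, e, m.
From those, p, g, f — 6 in total.
From those, q, c — 8 in total.
From those, k — 9 in total.
No other element is forced above r by the given relations, so the count is 9.

9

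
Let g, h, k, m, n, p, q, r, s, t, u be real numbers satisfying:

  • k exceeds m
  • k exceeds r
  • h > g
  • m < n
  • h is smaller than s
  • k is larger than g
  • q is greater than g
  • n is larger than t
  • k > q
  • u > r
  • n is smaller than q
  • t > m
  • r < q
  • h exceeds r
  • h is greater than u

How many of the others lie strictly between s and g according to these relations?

1

Chaining upward from g reaches: q, k, h.
Chaining downward from s reaches: r, u, h.
Strictly between g and s are those in both lists: h — 1 element.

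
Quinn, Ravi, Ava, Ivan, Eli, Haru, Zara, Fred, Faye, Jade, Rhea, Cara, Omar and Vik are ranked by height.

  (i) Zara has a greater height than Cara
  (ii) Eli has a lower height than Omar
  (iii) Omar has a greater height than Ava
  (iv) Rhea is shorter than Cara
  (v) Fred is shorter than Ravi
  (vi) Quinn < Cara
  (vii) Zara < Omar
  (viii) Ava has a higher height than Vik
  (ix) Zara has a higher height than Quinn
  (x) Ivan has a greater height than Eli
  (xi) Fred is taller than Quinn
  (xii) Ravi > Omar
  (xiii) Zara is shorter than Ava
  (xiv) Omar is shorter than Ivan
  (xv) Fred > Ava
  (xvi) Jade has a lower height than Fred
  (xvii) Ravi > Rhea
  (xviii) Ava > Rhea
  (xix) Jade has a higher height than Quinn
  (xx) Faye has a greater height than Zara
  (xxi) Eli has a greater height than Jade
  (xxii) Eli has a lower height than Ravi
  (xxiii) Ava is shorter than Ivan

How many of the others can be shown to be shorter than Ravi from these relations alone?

10

The elements the relations force below Ravi are Quinn, Rhea, Vik, Jade, Cara, Zara, Eli, Ava, Omar, Fred — no chain reaches any other.
That is 10.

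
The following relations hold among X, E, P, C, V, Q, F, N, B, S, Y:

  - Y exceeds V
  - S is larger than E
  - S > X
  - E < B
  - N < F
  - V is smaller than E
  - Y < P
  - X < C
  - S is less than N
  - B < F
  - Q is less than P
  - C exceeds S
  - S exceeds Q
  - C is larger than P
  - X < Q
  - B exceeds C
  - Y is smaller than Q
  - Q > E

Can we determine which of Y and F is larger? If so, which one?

Link the given pairs in sequence: Y < Q; Q < S; S < N; N < F.
Together: Y < Q < S < N < F.
So F is larger.

F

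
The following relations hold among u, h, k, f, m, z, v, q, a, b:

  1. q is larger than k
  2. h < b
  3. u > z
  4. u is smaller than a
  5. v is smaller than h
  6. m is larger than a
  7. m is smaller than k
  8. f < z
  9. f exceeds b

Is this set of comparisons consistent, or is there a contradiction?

The single ordering v < h < b < f < z < u < a < m < k < q satisfies every listed relation, so no contradiction arises.

consistent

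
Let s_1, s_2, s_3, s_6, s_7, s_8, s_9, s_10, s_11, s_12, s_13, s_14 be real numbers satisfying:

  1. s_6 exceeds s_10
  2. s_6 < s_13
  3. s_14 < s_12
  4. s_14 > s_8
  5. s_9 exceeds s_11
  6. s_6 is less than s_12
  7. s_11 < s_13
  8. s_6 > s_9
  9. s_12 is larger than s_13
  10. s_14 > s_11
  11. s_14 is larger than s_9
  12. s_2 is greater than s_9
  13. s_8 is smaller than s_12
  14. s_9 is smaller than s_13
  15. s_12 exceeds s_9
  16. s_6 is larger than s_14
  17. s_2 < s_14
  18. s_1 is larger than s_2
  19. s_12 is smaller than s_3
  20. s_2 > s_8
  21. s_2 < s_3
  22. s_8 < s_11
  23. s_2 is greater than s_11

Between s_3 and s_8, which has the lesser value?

s_8 < s_11 < s_2 < s_14 < s_6 < s_13 < s_12 < s_3, by transitivity through s_11, s_2, s_14, s_6, s_13, s_12.
So s_8 < s_3; s_8 is the smaller of the two.

s_8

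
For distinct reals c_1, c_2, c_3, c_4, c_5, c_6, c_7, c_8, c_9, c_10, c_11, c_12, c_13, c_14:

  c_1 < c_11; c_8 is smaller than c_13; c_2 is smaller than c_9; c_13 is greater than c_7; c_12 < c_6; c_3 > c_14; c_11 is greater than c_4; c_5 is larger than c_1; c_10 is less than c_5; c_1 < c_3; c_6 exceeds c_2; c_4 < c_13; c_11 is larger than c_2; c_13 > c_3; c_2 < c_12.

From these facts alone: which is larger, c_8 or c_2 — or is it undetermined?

Following every chain through c_2: above c_2 we get c_12, c_9, c_6, c_11.
c_8 is not reached, and no chain runs the other way from c_8 to c_2.
So the given relations leave the order of c_2 and c_8 undetermined.

undetermined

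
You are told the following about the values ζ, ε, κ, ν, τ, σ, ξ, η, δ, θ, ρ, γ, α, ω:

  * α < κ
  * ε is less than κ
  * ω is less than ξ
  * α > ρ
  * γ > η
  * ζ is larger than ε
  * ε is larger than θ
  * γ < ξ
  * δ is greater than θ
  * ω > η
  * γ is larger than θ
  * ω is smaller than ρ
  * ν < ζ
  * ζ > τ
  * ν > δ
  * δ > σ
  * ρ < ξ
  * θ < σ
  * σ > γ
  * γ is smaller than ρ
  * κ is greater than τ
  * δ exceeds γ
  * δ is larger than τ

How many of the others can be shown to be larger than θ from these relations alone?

Directly above θ: γ, σ, δ, ε.
One step further: ρ, ξ, κ, ν, ζ (9 so far).
One step further: α (10 so far).
No other element is forced above θ by the given relations, so the count is 10.

10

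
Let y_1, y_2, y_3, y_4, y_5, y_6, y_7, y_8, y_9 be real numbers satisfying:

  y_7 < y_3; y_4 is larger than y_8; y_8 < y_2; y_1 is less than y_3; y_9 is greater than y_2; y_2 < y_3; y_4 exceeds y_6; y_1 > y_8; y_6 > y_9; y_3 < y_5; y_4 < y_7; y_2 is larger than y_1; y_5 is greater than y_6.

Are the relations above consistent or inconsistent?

consistent

Every relation is compatible with y_8 < y_1 < y_2 < y_9 < y_6 < y_4 < y_7 < y_3 < y_5; the set is consistent.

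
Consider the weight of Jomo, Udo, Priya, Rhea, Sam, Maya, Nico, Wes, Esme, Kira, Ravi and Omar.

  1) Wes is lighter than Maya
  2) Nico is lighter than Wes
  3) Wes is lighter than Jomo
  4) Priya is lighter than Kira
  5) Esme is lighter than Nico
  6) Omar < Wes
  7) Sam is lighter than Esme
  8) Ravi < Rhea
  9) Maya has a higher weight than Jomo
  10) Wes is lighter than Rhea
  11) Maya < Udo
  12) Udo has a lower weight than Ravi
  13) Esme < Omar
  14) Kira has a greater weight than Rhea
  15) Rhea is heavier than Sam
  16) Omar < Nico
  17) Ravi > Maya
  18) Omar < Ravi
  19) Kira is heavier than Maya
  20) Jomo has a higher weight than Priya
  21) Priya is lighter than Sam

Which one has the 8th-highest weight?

Chaining the given pairs: Priya < Sam < Esme < Omar < Nico < Wes < Jomo < Maya < Udo < Ravi < Rhea < Kira.
The 8th largest is Nico.

Nico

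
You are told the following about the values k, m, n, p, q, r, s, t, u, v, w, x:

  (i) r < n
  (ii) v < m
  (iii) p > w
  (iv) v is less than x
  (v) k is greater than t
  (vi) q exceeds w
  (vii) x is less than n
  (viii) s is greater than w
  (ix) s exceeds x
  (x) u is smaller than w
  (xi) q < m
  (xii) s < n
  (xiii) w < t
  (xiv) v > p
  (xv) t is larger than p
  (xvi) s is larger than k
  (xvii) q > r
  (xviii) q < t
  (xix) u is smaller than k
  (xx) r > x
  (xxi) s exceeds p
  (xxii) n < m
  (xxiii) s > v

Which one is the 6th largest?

The consecutive relations fix a unique order: u < w < p < v < x < r < q < t < k < s < n < m.
The 6th largest is q.

q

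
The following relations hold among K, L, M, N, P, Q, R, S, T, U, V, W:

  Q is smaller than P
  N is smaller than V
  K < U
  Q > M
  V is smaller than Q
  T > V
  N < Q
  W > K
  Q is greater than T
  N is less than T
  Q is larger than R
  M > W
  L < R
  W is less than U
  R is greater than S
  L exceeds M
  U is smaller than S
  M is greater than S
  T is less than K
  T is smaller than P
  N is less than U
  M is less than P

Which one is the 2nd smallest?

V

Piecing the relations together gives one ordering: N < V < T < K < W < U < S < M < L < R < Q < P.
The 2nd smallest is V.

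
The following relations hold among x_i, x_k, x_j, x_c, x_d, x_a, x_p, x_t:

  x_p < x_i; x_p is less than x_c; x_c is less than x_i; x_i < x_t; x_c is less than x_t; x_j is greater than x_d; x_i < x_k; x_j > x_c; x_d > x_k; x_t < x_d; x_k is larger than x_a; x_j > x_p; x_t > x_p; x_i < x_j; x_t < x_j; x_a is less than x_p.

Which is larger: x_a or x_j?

The relevant relations are x_a < x_p; x_p < x_c; x_c < x_i; x_i < x_k; x_k < x_d; x_d < x_j.
Together: x_a < x_p < x_c < x_i < x_k < x_d < x_j.
So x_a < x_j; x_j is the larger of the two.

x_j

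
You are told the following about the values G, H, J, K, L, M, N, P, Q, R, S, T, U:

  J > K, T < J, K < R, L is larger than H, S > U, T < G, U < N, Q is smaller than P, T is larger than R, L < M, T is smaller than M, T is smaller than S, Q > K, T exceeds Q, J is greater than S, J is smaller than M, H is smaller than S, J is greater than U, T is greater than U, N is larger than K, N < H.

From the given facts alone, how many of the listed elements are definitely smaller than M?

The elements the relations force below M are U, K, Q, N, H, R, L, T, S, J — no chain reaches any other.
That is 10.

10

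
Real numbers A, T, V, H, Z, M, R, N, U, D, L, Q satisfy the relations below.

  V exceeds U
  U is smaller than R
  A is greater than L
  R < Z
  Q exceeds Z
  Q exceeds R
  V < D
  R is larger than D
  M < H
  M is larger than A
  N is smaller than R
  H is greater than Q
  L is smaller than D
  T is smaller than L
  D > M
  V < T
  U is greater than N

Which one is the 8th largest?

L

Piecing the relations together gives one ordering: N < U < V < T < L < A < M < D < R < Z < Q < H.
The 8th largest is L.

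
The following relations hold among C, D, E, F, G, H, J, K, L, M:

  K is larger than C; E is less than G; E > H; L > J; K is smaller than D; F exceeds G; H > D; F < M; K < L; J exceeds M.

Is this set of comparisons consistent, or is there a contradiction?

consistent

The single ordering C < K < D < H < E < G < F < M < J < L satisfies every listed relation, so no contradiction arises.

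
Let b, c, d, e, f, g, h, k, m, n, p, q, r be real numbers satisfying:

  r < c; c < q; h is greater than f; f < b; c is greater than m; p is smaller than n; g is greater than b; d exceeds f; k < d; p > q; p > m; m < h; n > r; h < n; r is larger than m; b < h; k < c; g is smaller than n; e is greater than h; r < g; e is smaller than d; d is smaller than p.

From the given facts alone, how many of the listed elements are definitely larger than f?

7

Directly above f: b, h, d.
One step further: g, e, p, n (7 so far).
Nothing else is reachable above f; 7 in all.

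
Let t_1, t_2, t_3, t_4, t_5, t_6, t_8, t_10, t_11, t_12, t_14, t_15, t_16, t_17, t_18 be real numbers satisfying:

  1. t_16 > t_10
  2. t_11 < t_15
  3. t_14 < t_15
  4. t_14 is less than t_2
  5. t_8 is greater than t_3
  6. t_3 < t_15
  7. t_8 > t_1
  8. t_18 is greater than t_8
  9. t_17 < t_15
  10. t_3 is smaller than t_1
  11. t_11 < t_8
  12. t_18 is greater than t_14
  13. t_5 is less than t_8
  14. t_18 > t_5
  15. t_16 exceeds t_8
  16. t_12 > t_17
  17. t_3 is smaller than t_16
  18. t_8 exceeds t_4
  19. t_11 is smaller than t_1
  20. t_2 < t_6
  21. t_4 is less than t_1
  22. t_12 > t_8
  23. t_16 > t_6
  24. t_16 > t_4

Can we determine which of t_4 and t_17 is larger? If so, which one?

Following every chain through t_17: above t_17 we get t_15, t_12.
t_4 is not reached, and no chain runs the other way from t_4 to t_17.
So the given relations leave the order of t_17 and t_4 undetermined.

undetermined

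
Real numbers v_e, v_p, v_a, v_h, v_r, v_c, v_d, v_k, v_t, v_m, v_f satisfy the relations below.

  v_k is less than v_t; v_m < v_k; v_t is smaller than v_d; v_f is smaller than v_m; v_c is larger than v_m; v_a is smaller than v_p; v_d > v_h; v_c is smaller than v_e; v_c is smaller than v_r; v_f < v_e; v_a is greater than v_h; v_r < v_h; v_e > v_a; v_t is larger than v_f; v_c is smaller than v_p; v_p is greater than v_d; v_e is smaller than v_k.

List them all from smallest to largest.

Each adjacent pair is fixed by a given relation: v_f < v_m; v_m < v_c; v_c < v_r; v_r < v_h; v_h < v_a; v_a < v_e; v_e < v_k; v_k < v_t; v_t < v_d; v_d < v_p. Chaining them end to end gives the full order.

v_f < v_m < v_c < v_r < v_h < v_a < v_e < v_k < v_t < v_d < v_p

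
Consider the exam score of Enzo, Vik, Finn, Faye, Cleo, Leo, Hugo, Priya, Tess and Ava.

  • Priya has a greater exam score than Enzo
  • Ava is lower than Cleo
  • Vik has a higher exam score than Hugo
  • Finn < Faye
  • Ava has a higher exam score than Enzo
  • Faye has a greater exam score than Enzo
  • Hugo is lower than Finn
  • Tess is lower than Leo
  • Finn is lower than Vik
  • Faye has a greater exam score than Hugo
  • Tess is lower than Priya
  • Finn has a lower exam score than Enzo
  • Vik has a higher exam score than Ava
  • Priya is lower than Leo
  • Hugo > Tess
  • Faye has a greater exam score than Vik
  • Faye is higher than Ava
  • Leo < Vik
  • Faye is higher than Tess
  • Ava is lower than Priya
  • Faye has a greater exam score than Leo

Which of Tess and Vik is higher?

Link the given pairs in sequence: Tess < Hugo; Hugo < Finn; Finn < Enzo; Enzo < Ava; Ava < Priya; Priya < Leo; Leo < Vik.
Together: Tess < Hugo < Finn < Enzo < Ava < Priya < Leo < Vik.
So Tess < Vik; Vik is the higher of the two.

Vik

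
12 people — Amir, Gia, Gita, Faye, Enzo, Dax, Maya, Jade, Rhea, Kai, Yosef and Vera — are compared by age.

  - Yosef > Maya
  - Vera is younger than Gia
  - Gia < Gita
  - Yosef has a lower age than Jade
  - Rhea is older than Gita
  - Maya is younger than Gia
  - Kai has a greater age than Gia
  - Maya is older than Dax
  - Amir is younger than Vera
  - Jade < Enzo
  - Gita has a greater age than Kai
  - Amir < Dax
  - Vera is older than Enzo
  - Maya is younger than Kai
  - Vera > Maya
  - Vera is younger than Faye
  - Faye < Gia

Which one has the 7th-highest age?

Enzo

Piecing the relations together gives one ordering: Amir < Dax < Maya < Yosef < Jade < Enzo < Vera < Faye < Gia < Kai < Gita < Rhea.
The 7th largest is Enzo.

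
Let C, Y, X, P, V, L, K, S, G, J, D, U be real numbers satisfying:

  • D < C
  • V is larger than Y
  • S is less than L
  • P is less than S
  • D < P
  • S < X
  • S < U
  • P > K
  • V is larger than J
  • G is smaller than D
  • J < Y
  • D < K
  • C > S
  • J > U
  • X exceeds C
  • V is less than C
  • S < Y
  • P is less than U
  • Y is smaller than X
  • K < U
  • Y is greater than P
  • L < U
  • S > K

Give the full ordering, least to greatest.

Each adjacent pair is fixed by a given relation: G < D; D < K; K < P; P < S; S < L; L < U; U < J; J < Y; Y < V; V < C; C < X. Chaining them end to end gives the full order.

G < D < K < P < S < L < U < J < Y < V < C < X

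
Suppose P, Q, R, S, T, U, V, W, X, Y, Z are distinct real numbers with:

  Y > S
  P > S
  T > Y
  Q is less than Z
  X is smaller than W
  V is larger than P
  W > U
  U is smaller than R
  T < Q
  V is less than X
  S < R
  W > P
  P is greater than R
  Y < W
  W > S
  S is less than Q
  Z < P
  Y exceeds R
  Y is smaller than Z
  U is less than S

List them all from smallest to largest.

U < S < R < Y < T < Q < Z < P < V < X < W

Each adjacent pair is fixed by a given relation: U < S; S < R; R < Y; Y < T; T < Q; Q < Z; Z < P; P < V; V < X; X < W. Chaining them end to end gives the full order.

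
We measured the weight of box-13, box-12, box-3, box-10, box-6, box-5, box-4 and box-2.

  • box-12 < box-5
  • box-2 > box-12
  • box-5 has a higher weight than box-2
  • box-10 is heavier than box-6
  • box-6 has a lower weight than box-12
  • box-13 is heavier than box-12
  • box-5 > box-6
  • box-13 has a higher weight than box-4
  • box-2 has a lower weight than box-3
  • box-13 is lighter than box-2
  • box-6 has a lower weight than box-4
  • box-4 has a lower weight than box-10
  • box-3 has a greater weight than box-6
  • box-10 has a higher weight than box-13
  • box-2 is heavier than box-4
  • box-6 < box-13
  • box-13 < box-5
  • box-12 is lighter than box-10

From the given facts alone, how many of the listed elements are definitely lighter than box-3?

5

From box-3 the given relations immediately reach box-6, box-2.
From those, box-4, box-12, box-13 — 5 in total.
Nothing else is reachable below box-3; 5 in all.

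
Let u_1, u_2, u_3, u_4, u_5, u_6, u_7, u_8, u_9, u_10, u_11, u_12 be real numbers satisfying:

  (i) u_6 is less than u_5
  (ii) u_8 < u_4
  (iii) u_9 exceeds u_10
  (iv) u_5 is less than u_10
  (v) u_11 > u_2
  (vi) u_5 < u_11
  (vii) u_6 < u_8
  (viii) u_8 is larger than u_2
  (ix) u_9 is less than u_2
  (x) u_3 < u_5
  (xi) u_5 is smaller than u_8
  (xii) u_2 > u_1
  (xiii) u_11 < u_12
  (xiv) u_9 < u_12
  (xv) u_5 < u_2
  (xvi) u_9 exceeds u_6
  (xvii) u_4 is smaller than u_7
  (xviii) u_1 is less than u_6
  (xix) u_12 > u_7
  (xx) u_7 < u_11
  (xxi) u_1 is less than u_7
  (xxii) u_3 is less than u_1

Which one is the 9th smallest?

Chaining the given pairs: u_3 < u_1 < u_6 < u_5 < u_10 < u_9 < u_2 < u_8 < u_4 < u_7 < u_11 < u_12.
Counting 9 from the smallest end gives u_4.

u_4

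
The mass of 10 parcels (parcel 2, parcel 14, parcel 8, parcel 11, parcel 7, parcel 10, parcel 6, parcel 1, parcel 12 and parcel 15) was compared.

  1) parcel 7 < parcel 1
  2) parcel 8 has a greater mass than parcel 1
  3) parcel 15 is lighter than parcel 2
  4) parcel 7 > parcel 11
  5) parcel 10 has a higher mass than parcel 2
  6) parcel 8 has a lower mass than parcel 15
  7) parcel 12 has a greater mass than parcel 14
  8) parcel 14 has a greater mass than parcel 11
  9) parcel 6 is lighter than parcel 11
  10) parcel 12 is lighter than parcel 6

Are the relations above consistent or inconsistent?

We have parcel 11 < parcel 14 stated directly, yet also parcel 14 < parcel 12 < parcel 6 < parcel 11 by chaining the others — so parcel 14 < parcel 11. Contradiction.

inconsistent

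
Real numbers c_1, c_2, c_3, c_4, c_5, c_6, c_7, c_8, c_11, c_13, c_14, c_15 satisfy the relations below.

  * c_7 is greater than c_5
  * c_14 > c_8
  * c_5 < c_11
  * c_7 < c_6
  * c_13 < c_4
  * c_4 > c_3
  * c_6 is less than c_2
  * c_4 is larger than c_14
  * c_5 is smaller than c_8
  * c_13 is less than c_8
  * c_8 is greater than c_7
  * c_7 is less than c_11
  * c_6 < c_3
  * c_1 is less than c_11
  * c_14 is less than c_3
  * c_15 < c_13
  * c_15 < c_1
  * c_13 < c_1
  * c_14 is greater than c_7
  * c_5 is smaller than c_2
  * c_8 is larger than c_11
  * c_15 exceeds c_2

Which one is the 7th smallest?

c_1

The consecutive relations fix a unique order: c_5 < c_7 < c_6 < c_2 < c_15 < c_13 < c_1 < c_11 < c_8 < c_14 < c_3 < c_4.
Counting 7 from the smallest end gives c_1.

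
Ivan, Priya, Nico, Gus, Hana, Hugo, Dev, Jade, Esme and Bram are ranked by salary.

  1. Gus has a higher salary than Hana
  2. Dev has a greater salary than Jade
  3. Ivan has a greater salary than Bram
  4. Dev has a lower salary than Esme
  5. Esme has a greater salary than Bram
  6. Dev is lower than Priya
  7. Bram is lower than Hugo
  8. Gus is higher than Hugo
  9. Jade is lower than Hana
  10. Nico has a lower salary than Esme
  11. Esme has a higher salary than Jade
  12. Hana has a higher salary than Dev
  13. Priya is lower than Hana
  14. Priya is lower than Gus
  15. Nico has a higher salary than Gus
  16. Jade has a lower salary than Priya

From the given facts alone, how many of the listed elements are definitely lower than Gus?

The elements the relations force below Gus are Bram, Jade, Dev, Priya, Hugo, Hana — no chain reaches any other.
That is 6.

6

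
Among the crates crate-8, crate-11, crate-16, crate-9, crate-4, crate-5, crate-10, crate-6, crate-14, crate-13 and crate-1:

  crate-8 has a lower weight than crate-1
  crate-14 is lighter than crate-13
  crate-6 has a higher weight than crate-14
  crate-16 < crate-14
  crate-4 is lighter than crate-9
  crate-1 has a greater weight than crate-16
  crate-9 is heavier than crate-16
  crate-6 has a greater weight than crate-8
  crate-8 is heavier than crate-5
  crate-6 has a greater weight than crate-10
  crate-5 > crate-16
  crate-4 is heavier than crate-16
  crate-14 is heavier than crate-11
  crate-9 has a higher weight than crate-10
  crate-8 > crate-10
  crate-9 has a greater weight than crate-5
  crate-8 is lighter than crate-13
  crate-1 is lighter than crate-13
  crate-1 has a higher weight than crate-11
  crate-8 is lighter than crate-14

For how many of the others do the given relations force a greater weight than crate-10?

From crate-10 the given relations immediately reach crate-8, crate-9, crate-6.
From those, crate-1, crate-14, crate-13 — 6 in total.
No other element is forced above crate-10 by the given relations, so the count is 6.

6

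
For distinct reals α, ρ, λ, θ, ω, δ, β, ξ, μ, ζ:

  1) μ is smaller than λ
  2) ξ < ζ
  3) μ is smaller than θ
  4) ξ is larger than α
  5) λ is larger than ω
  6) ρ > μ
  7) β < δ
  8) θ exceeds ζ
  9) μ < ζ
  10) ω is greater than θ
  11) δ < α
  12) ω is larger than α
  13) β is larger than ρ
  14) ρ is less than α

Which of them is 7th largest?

Chaining the given pairs: μ < ρ < β < δ < α < ξ < ζ < θ < ω < λ.
Counting 7 from the largest end gives δ.

δ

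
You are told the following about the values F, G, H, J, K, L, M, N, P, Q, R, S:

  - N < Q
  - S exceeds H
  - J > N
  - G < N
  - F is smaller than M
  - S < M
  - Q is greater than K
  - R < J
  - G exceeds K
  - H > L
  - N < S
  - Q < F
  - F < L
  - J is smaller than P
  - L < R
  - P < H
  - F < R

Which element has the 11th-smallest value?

Chaining the given pairs: K < G < N < Q < F < L < R < J < P < H < S < M.
The 11th smallest is S.

S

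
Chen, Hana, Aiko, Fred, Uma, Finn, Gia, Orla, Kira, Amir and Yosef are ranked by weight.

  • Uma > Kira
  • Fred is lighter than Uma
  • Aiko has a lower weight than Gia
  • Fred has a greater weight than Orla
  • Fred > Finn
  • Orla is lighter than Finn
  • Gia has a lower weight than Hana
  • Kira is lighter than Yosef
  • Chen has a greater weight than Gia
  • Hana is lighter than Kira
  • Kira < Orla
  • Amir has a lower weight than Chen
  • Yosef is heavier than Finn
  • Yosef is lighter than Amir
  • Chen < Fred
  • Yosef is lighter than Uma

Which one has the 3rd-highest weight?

Piecing the relations together gives one ordering: Aiko < Gia < Hana < Kira < Orla < Finn < Yosef < Amir < Chen < Fred < Uma.
The 3rd largest is Chen.

Chen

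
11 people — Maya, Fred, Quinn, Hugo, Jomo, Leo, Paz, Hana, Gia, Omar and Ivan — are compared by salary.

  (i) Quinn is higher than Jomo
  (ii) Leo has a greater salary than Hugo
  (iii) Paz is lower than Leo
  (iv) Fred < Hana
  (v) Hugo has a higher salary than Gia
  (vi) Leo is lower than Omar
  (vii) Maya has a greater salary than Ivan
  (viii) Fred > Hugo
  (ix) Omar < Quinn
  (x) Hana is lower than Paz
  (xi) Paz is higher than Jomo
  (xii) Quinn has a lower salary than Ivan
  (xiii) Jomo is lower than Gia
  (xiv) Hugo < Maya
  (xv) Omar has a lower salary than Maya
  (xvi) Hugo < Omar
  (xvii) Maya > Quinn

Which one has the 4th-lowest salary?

The consecutive relations fix a unique order: Jomo < Gia < Hugo < Fred < Hana < Paz < Leo < Omar < Quinn < Ivan < Maya.
The 4th smallest is Fred.

Fred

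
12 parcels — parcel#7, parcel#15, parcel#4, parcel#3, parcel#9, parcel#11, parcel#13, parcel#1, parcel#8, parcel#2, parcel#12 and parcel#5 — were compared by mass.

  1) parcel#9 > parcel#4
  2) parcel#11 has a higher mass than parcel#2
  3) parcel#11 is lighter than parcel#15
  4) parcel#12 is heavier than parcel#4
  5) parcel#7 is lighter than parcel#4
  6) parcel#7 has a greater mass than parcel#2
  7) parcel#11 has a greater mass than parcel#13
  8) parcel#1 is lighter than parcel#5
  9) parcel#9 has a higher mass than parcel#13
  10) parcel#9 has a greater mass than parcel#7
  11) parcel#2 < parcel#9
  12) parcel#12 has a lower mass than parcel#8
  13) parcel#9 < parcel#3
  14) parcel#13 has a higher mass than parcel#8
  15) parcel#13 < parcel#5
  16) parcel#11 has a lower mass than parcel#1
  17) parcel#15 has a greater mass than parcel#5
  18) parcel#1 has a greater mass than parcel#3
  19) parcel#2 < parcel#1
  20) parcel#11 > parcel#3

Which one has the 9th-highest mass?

parcel#12

Chaining the given pairs: parcel#2 < parcel#7 < parcel#4 < parcel#12 < parcel#8 < parcel#13 < parcel#9 < parcel#3 < parcel#11 < parcel#1 < parcel#5 < parcel#15.
The 9th largest is parcel#12.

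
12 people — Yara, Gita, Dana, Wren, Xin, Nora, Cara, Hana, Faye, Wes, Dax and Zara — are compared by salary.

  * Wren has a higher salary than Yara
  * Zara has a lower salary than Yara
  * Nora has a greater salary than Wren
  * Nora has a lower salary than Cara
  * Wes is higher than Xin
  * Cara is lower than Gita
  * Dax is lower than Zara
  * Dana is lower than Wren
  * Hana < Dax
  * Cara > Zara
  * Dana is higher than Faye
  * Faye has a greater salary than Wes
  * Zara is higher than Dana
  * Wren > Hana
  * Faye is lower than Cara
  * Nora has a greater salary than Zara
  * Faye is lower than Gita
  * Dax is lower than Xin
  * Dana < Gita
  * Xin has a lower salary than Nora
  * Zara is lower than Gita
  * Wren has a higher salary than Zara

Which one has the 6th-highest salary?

Chaining the given pairs: Hana < Dax < Xin < Wes < Faye < Dana < Zara < Yara < Wren < Nora < Cara < Gita.
The 6th largest is Zara.

Zara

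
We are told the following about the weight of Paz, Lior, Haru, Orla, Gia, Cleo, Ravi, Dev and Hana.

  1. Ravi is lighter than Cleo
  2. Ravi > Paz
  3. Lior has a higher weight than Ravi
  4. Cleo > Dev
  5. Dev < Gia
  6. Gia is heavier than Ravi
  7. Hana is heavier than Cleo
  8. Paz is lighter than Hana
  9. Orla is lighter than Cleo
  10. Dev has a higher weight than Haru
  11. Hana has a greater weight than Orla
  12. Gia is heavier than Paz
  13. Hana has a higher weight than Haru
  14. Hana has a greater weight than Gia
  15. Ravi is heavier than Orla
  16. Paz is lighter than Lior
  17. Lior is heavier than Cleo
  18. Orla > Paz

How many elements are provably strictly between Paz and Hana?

Chaining upward from Paz reaches: Orla, Ravi, Cleo, Lior, Gia.
Chaining downward from Hana reaches: Orla, Ravi, Haru, Dev, Cleo, Gia.
Strictly between Paz and Hana are those in both lists: Orla, Ravi, Cleo, Gia — 4 elements.

4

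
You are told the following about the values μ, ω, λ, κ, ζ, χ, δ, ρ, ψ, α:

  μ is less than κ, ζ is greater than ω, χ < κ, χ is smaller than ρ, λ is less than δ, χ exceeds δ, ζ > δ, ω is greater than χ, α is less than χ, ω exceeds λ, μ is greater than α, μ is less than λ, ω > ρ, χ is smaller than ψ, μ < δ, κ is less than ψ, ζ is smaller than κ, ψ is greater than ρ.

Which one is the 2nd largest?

Piecing the relations together gives one ordering: α < μ < λ < δ < χ < ρ < ω < ζ < κ < ψ.
The 2nd largest is κ.

κ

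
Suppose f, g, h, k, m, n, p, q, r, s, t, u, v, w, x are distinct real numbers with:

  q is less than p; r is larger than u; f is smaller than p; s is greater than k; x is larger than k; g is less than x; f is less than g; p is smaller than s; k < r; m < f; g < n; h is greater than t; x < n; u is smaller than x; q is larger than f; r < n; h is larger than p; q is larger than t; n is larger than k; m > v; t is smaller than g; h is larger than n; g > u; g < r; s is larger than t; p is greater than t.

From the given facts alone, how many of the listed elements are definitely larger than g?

The elements the relations force above g are x, r, n, h — no chain reaches any other.
That is 4.

4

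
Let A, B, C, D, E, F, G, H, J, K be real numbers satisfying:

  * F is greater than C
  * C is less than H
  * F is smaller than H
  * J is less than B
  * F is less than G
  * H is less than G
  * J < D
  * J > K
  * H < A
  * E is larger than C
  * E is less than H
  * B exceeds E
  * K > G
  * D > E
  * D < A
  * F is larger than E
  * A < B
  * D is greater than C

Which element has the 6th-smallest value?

Piecing the relations together gives one ordering: C < E < F < H < G < K < J < D < A < B.
Counting 6 from the smallest end gives K.

K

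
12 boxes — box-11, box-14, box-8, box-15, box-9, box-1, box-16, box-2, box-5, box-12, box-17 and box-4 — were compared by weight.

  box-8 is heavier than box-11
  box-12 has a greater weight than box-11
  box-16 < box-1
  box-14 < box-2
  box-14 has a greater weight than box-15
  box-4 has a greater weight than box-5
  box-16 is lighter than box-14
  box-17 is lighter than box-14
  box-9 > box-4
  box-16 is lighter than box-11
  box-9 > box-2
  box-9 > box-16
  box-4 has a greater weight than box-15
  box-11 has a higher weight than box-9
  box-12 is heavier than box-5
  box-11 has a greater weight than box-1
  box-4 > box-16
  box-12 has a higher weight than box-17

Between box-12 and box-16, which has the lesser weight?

Link the given pairs in sequence: box-16 < box-14; box-14 < box-2; box-2 < box-9; box-9 < box-11; box-11 < box-12.
Chaining these gives box-16 < box-14 < box-2 < box-9 < box-11 < box-12.
So box-16 < box-12; box-16 is the lighter of the two.

box-16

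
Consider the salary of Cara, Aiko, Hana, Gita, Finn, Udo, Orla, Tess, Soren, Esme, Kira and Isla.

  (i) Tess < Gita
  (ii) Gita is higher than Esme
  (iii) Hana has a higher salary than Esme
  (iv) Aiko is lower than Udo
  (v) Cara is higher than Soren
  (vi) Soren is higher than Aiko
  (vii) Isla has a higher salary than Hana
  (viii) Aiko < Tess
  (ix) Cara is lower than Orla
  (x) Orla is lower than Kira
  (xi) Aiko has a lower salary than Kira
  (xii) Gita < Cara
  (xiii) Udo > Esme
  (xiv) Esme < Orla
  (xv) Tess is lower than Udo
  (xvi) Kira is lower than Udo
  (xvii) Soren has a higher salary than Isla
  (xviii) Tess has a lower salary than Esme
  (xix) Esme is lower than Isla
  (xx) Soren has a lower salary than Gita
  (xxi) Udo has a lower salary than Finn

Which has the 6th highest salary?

Piecing the relations together gives one ordering: Aiko < Tess < Esme < Hana < Isla < Soren < Gita < Cara < Orla < Kira < Udo < Finn.
The 6th largest is Gita.

Gita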